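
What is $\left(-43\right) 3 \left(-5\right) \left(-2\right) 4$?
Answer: $-5160$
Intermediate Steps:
$\left(-43\right) 3 \left(-5\right) \left(-2\right) 4 = - 129 \cdot 10 \cdot 4 = \left(-129\right) 40 = -5160$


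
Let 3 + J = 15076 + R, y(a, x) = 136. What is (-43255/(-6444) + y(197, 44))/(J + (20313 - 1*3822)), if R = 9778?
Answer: 131377/38058264 ≈ 0.0034520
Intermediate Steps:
J = 24851 (J = -3 + (15076 + 9778) = -3 + 24854 = 24851)
(-43255/(-6444) + y(197, 44))/(J + (20313 - 1*3822)) = (-43255/(-6444) + 136)/(24851 + (20313 - 1*3822)) = (-43255*(-1/6444) + 136)/(24851 + (20313 - 3822)) = (43255/6444 + 136)/(24851 + 16491) = (919639/6444)/41342 = (919639/6444)*(1/41342) = 131377/38058264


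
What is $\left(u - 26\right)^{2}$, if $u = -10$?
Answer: $1296$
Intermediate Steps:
$\left(u - 26\right)^{2} = \left(-10 - 26\right)^{2} = \left(-36\right)^{2} = 1296$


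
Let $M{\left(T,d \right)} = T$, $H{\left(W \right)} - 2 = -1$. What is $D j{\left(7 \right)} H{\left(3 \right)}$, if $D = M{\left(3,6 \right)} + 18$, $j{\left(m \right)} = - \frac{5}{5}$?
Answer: $-21$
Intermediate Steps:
$H{\left(W \right)} = 1$ ($H{\left(W \right)} = 2 - 1 = 1$)
$j{\left(m \right)} = -1$ ($j{\left(m \right)} = \left(-5\right) \frac{1}{5} = -1$)
$D = 21$ ($D = 3 + 18 = 21$)
$D j{\left(7 \right)} H{\left(3 \right)} = 21 \left(-1\right) 1 = \left(-21\right) 1 = -21$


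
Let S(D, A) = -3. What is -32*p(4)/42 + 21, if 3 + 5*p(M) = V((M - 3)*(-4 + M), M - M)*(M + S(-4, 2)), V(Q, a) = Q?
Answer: 751/35 ≈ 21.457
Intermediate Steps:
p(M) = -3/5 + (-3 + M)**2*(-4 + M)/5 (p(M) = -3/5 + (((M - 3)*(-4 + M))*(M - 3))/5 = -3/5 + (((-3 + M)*(-4 + M))*(-3 + M))/5 = -3/5 + (((-4 + M)*(-3 + M))*(-3 + M))/5 = -3/5 + ((-3 + M)**2*(-4 + M))/5 = -3/5 + (-3 + M)**2*(-4 + M)/5)
-32*p(4)/42 + 21 = -32*(-39/5 - 2*4**2 + (1/5)*4**3 + (33/5)*4)/42 + 21 = -32*(-39/5 - 2*16 + (1/5)*64 + 132/5)/42 + 21 = -32*(-39/5 - 32 + 64/5 + 132/5)/42 + 21 = -(-96)/(5*42) + 21 = -32*(-1/70) + 21 = 16/35 + 21 = 751/35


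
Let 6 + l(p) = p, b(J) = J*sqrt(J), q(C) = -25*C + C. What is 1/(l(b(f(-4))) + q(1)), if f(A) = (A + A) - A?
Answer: -15/482 + 2*I/241 ≈ -0.03112 + 0.0082988*I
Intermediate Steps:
q(C) = -24*C
f(A) = A (f(A) = 2*A - A = A)
b(J) = J**(3/2)
l(p) = -6 + p
1/(l(b(f(-4))) + q(1)) = 1/((-6 + (-4)**(3/2)) - 24*1) = 1/((-6 - 8*I) - 24) = 1/(-30 - 8*I) = (-30 + 8*I)/964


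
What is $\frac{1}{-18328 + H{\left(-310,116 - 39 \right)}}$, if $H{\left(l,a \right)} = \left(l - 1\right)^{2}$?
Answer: $\frac{1}{78393} \approx 1.2756 \cdot 10^{-5}$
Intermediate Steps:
$H{\left(l,a \right)} = \left(-1 + l\right)^{2}$
$\frac{1}{-18328 + H{\left(-310,116 - 39 \right)}} = \frac{1}{-18328 + \left(-1 - 310\right)^{2}} = \frac{1}{-18328 + \left(-311\right)^{2}} = \frac{1}{-18328 + 96721} = \frac{1}{78393}$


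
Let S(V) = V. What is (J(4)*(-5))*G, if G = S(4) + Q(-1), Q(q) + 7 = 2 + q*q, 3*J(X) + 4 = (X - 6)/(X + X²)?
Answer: 0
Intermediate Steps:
J(X) = -4/3 + (-6 + X)/(3*(X + X²)) (J(X) = -4/3 + ((X - 6)/(X + X²))/3 = -4/3 + ((-6 + X)/(X + X²))/3 = -4/3 + (-6 + X)/(3*(X + X²)))
Q(q) = -5 + q² (Q(q) = -7 + (2 + q*q) = -7 + (2 + q²) = -5 + q²)
G = 0 (G = 4 + (-5 + (-1)²) = 4 + (-5 + 1) = 4 - 4 = 0)
(J(4)*(-5))*G = (((-2 - 1*4 - 4/3*4²)/(4*(1 + 4)))*(-5))*0 = (((¼)*(-2 - 4 - 4/3*16)/5)*(-5))*0 = (((¼)*(⅕)*(-2 - 4 - 64/3))*(-5))*0 = (((¼)*(⅕)*(-82/3))*(-5))*0 = -41/30*(-5)*0 = (41/6)*0 = 0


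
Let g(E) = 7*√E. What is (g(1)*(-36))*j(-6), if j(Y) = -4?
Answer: 1008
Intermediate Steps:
(g(1)*(-36))*j(-6) = ((7*√1)*(-36))*(-4) = ((7*1)*(-36))*(-4) = (7*(-36))*(-4) = -252*(-4) = 1008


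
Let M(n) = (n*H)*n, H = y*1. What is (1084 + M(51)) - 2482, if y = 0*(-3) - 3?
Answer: -9201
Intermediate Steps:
y = -3 (y = 0 - 3 = -3)
H = -3 (H = -3*1 = -3)
M(n) = -3*n² (M(n) = (n*(-3))*n = (-3*n)*n = -3*n²)
(1084 + M(51)) - 2482 = (1084 - 3*51²) - 2482 = (1084 - 3*2601) - 2482 = (1084 - 7803) - 2482 = -6719 - 2482 = -9201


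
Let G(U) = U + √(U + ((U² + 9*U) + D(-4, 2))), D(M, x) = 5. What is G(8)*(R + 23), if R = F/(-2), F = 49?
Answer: -12 - 3*√149/2 ≈ -30.310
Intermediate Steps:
R = -49/2 (R = 49/(-2) = 49*(-½) = -49/2 ≈ -24.500)
G(U) = U + √(5 + U² + 10*U) (G(U) = U + √(U + ((U² + 9*U) + 5)) = U + √(U + (5 + U² + 9*U)) = U + √(5 + U² + 10*U))
G(8)*(R + 23) = (8 + √(5 + 8² + 10*8))*(-49/2 + 23) = (8 + √(5 + 64 + 80))*(-3/2) = (8 + √149)*(-3/2) = -12 - 3*√149/2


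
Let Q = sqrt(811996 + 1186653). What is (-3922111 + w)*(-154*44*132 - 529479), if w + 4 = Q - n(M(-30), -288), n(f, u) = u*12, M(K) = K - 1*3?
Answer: 5579821655349 - 1423911*sqrt(1998649) ≈ 5.5778e+12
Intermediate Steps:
M(K) = -3 + K (M(K) = K - 3 = -3 + K)
n(f, u) = 12*u
Q = sqrt(1998649) ≈ 1413.7
w = 3452 + sqrt(1998649) (w = -4 + (sqrt(1998649) - 12*(-288)) = -4 + (sqrt(1998649) - 1*(-3456)) = -4 + (sqrt(1998649) + 3456) = -4 + (3456 + sqrt(1998649)) = 3452 + sqrt(1998649) ≈ 4865.7)
(-3922111 + w)*(-154*44*132 - 529479) = (-3922111 + (3452 + sqrt(1998649)))*(-154*44*132 - 529479) = (-3918659 + sqrt(1998649))*(-6776*132 - 529479) = (-3918659 + sqrt(1998649))*(-894432 - 529479) = (-3918659 + sqrt(1998649))*(-1423911) = 5579821655349 - 1423911*sqrt(1998649)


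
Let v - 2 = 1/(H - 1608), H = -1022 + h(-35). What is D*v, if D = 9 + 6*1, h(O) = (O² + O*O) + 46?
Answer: 4005/134 ≈ 29.888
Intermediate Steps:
h(O) = 46 + 2*O² (h(O) = (O² + O²) + 46 = 2*O² + 46 = 46 + 2*O²)
H = 1474 (H = -1022 + (46 + 2*(-35)²) = -1022 + (46 + 2*1225) = -1022 + (46 + 2450) = -1022 + 2496 = 1474)
v = 267/134 (v = 2 + 1/(1474 - 1608) = 2 + 1/(-134) = 2 - 1/134 = 267/134 ≈ 1.9925)
D = 15 (D = 9 + 6 = 15)
D*v = 15*(267/134) = 4005/134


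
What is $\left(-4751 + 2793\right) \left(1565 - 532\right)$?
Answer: $-2022614$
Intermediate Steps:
$\left(-4751 + 2793\right) \left(1565 - 532\right) = \left(-1958\right) 1033 = -2022614$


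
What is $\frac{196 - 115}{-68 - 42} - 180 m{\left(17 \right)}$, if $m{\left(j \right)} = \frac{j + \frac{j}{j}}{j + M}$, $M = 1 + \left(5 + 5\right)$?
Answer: $- \frac{89667}{770} \approx -116.45$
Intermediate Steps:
$M = 11$ ($M = 1 + 10 = 11$)
$m{\left(j \right)} = \frac{1 + j}{11 + j}$ ($m{\left(j \right)} = \frac{j + \frac{j}{j}}{j + 11} = \frac{j + 1}{11 + j} = \frac{1 + j}{11 + j}$)
$\frac{196 - 115}{-68 - 42} - 180 m{\left(17 \right)} = \frac{196 - 115}{-68 - 42} - 180 \frac{1 + 17}{11 + 17} = \frac{81}{-110} - 180 \cdot \frac{1}{28} \cdot 18 = 81 \left(- \frac{1}{110}\right) - 180 \cdot \frac{1}{28} \cdot 18 = - \frac{81}{110} - \frac{810}{7} = - \frac{89667}{770}$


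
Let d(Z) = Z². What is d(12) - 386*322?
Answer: -124148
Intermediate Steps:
d(12) - 386*322 = 12² - 386*322 = 144 - 124292 = -124148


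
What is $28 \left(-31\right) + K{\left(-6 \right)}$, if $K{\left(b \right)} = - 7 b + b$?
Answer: $-832$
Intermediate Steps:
$K{\left(b \right)} = - 6 b$
$28 \left(-31\right) + K{\left(-6 \right)} = 28 \left(-31\right) - -36 = -868 + 36 = -832$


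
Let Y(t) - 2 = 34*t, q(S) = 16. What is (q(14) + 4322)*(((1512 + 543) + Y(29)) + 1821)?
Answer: 21100032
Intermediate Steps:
Y(t) = 2 + 34*t
(q(14) + 4322)*(((1512 + 543) + Y(29)) + 1821) = (16 + 4322)*(((1512 + 543) + (2 + 34*29)) + 1821) = 4338*((2055 + (2 + 986)) + 1821) = 4338*((2055 + 988) + 1821) = 4338*(3043 + 1821) = 4338*4864 = 21100032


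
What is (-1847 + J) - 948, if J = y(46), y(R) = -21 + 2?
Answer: -2814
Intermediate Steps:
y(R) = -19
J = -19
(-1847 + J) - 948 = (-1847 - 19) - 948 = -1866 - 948 = -2814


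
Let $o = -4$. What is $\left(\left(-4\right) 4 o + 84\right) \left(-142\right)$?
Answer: $-21016$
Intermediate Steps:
$\left(\left(-4\right) 4 o + 84\right) \left(-142\right) = \left(\left(-4\right) 4 \left(-4\right) + 84\right) \left(-142\right) = \left(\left(-16\right) \left(-4\right) + 84\right) \left(-142\right) = \left(64 + 84\right) \left(-142\right) = 148 \left(-142\right) = -21016$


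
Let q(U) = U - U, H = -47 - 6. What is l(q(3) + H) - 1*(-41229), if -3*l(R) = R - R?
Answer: 41229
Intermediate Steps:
H = -53
q(U) = 0
l(R) = 0 (l(R) = -(R - R)/3 = -⅓*0 = 0)
l(q(3) + H) - 1*(-41229) = 0 - 1*(-41229) = 0 + 41229 = 41229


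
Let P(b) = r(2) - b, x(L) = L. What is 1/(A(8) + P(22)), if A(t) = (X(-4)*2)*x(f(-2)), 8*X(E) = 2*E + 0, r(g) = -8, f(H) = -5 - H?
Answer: -1/24 ≈ -0.041667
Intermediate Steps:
X(E) = E/4 (X(E) = (2*E + 0)/8 = (2*E)/8 = E/4)
P(b) = -8 - b
A(t) = 6 (A(t) = (((1/4)*(-4))*2)*(-5 - 1*(-2)) = (-1*2)*(-5 + 2) = -2*(-3) = 6)
1/(A(8) + P(22)) = 1/(6 + (-8 - 1*22)) = 1/(6 + (-8 - 22)) = 1/(6 - 30) = 1/(-24) = -1/24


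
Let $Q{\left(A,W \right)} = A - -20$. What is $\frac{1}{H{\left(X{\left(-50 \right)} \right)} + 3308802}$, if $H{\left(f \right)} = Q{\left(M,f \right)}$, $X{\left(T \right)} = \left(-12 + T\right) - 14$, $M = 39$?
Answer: $\frac{1}{3308861} \approx 3.0222 \cdot 10^{-7}$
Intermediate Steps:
$Q{\left(A,W \right)} = 20 + A$ ($Q{\left(A,W \right)} = A + 20 = 20 + A$)
$X{\left(T \right)} = -26 + T$
$H{\left(f \right)} = 59$ ($H{\left(f \right)} = 20 + 39 = 59$)
$\frac{1}{H{\left(X{\left(-50 \right)} \right)} + 3308802} = \frac{1}{59 + 3308802} = \frac{1}{3308861}$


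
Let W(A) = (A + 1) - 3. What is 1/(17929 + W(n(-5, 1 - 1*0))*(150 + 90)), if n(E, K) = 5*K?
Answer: 1/18649 ≈ 5.3622e-5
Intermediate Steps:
W(A) = -2 + A (W(A) = (1 + A) - 3 = -2 + A)
1/(17929 + W(n(-5, 1 - 1*0))*(150 + 90)) = 1/(17929 + (-2 + 5*(1 - 1*0))*(150 + 90)) = 1/(17929 + (-2 + 5*(1 + 0))*240) = 1/(17929 + (-2 + 5*1)*240) = 1/(17929 + (-2 + 5)*240) = 1/(17929 + 3*240) = 1/(17929 + 720) = 1/18649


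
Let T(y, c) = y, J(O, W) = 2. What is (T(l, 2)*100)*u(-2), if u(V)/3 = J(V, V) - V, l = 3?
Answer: 3600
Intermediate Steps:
u(V) = 6 - 3*V (u(V) = 3*(2 - V) = 6 - 3*V)
(T(l, 2)*100)*u(-2) = (3*100)*(6 - 3*(-2)) = 300*(6 + 6) = 300*12 = 3600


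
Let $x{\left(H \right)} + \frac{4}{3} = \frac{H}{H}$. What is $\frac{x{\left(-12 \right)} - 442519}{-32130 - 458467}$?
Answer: $\frac{1327558}{1471791} \approx 0.902$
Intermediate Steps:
$x{\left(H \right)} = - \frac{1}{3}$ ($x{\left(H \right)} = - \frac{4}{3} + \frac{H}{H} = - \frac{4}{3} + 1 = - \frac{1}{3}$)
$\frac{x{\left(-12 \right)} - 442519}{-32130 - 458467} = \frac{- \frac{1}{3} - 442519}{-32130 - 458467} = - \frac{1327558}{3 \left(-490597\right)} = \left(- \frac{1327558}{3}\right) \left(- \frac{1}{490597}\right) = \frac{1327558}{1471791}$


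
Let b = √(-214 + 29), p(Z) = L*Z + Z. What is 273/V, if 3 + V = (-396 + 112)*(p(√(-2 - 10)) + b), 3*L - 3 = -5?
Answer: 819*I/(-9*I + 568*√3 + 852*√185) ≈ -4.6634e-5 + 0.065143*I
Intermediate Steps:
L = -⅔ (L = 1 + (⅓)*(-5) = 1 - 5/3 = -⅔ ≈ -0.66667)
p(Z) = Z/3 (p(Z) = -2*Z/3 + Z = Z/3)
b = I*√185 (b = √(-185) = I*√185 ≈ 13.601*I)
V = -3 - 284*I*√185 - 568*I*√3/3 (V = -3 + (-396 + 112)*(√(-2 - 10)/3 + I*√185) = -3 - 284*(√(-12)/3 + I*√185) = -3 - 284*((2*I*√3)/3 + I*√185) = -3 - 284*(2*I*√3/3 + I*√185) = -3 - 284*(I*√185 + 2*I*√3/3) = -3 + (-284*I*√185 - 568*I*√3/3) = -3 - 284*I*√185 - 568*I*√3/3 ≈ -3.0 - 4190.8*I)
273/V = 273/(-3 - 284*I*√185 - 568*I*√3/3)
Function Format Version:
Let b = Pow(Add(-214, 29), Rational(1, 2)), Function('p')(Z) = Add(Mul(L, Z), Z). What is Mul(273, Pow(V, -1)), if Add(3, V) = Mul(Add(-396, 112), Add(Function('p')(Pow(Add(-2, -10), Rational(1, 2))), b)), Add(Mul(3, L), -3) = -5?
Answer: Mul(819, I, Pow(Add(Mul(-9, I), Mul(568, Pow(3, Rational(1, 2))), Mul(852, Pow(185, Rational(1, 2)))), -1)) ≈ Add(-4.6634e-5, Mul(0.065143, I))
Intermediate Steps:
L = Rational(-2, 3) (L = Add(1, Mul(Rational(1, 3), -5)) = Add(1, Rational(-5, 3)) = Rational(-2, 3) ≈ -0.66667)
Function('p')(Z) = Mul(Rational(1, 3), Z) (Function('p')(Z) = Add(Mul(Rational(-2, 3), Z), Z) = Mul(Rational(1, 3), Z))
b = Mul(I, Pow(185, Rational(1, 2))) (b = Pow(-185, Rational(1, 2)) = Mul(I, Pow(185, Rational(1, 2))) ≈ Mul(13.601, I))
V = Add(-3, Mul(-284, I, Pow(185, Rational(1, 2))), Mul(Rational(-568, 3), I, Pow(3, Rational(1, 2)))) (V = Add(-3, Mul(Add(-396, 112), Add(Mul(Rational(1, 3), Pow(Add(-2, -10), Rational(1, 2))), Mul(I, Pow(185, Rational(1, 2)))))) = Add(-3, Mul(-284, Add(Mul(Rational(1, 3), Pow(-12, Rational(1, 2))), Mul(I, Pow(185, Rational(1, 2)))))) = Add(-3, Mul(-284, Add(Mul(Rational(1, 3), Mul(2, I, Pow(3, Rational(1, 2)))), Mul(I, Pow(185, Rational(1, 2)))))) = Add(-3, Mul(-284, Add(Mul(Rational(2, 3), I, Pow(3, Rational(1, 2))), Mul(I, Pow(185, Rational(1, 2)))))) = Add(-3, Mul(-284, Add(Mul(I, Pow(185, Rational(1, 2))), Mul(Rational(2, 3), I, Pow(3, Rational(1, 2)))))) = Add(-3, Add(Mul(-284, I, Pow(185, Rational(1, 2))), Mul(Rational(-568, 3), I, Pow(3, Rational(1, 2))))) = Add(-3, Mul(-284, I, Pow(185, Rational(1, 2))), Mul(Rational(-568, 3), I, Pow(3, Rational(1, 2)))) ≈ Add(-3.0000, Mul(-4190.8, I)))
Mul(273, Pow(V, -1)) = Mul(273, Pow(Add(-3, Mul(-284, I, Pow(185, Rational(1, 2))), Mul(Rational(-568, 3), I, Pow(3, Rational(1, 2)))), -1))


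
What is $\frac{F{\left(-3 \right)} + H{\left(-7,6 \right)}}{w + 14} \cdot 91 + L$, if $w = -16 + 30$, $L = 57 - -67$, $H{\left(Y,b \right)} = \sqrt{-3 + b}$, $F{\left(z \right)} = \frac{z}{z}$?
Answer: $\frac{509}{4} + \frac{13 \sqrt{3}}{4} \approx 132.88$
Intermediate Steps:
$F{\left(z \right)} = 1$
$L = 124$ ($L = 57 + 67 = 124$)
$w = 14$
$\frac{F{\left(-3 \right)} + H{\left(-7,6 \right)}}{w + 14} \cdot 91 + L = \frac{1 + \sqrt{-3 + 6}}{14 + 14} \cdot 91 + 124 = \frac{1 + \sqrt{3}}{28} \cdot 91 + 124 = \left(1 + \sqrt{3}\right) \frac{1}{28} \cdot 91 + 124 = \left(\frac{1}{28} + \frac{\sqrt{3}}{28}\right) 91 + 124 = \left(\frac{13}{4} + \frac{13 \sqrt{3}}{4}\right) + 124 = \frac{509}{4} + \frac{13 \sqrt{3}}{4}$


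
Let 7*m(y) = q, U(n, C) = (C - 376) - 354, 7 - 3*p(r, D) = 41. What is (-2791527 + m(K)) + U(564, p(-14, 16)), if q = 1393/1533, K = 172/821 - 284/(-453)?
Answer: -1426849052/511 ≈ -2.7923e+6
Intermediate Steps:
p(r, D) = -34/3 (p(r, D) = 7/3 - ⅓*41 = 7/3 - 41/3 = -34/3)
U(n, C) = -730 + C (U(n, C) = (-376 + C) - 354 = -730 + C)
K = 311080/371913 (K = 172*(1/821) - 284*(-1/453) = 172/821 + 284/453 = 311080/371913 ≈ 0.83643)
q = 199/219 (q = 1393*(1/1533) = 199/219 ≈ 0.90868)
m(y) = 199/1533 (m(y) = (⅐)*(199/219) = 199/1533)
(-2791527 + m(K)) + U(564, p(-14, 16)) = (-2791527 + 199/1533) + (-730 - 34/3) = -4279410692/1533 - 2224/3 = -1426849052/511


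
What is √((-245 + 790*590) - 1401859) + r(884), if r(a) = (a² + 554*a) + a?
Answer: 1272076 + 2*I*√234001 ≈ 1.2721e+6 + 967.47*I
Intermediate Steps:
r(a) = a² + 555*a
√((-245 + 790*590) - 1401859) + r(884) = √((-245 + 790*590) - 1401859) + 884*(555 + 884) = √((-245 + 466100) - 1401859) + 884*1439 = √(465855 - 1401859) + 1272076 = √(-936004) + 1272076 = 2*I*√234001 + 1272076 = 1272076 + 2*I*√234001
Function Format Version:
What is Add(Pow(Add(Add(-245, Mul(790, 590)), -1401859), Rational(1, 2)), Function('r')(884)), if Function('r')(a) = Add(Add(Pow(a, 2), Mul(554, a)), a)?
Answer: Add(1272076, Mul(2, I, Pow(234001, Rational(1, 2)))) ≈ Add(1.2721e+6, Mul(967.47, I))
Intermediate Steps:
Function('r')(a) = Add(Pow(a, 2), Mul(555, a))
Add(Pow(Add(Add(-245, Mul(790, 590)), -1401859), Rational(1, 2)), Function('r')(884)) = Add(Pow(Add(Add(-245, Mul(790, 590)), -1401859), Rational(1, 2)), Mul(884, Add(555, 884))) = Add(Pow(Add(Add(-245, 466100), -1401859), Rational(1, 2)), Mul(884, 1439)) = Add(Pow(Add(465855, -1401859), Rational(1, 2)), 1272076) = Add(Pow(-936004, Rational(1, 2)), 1272076) = Add(Mul(2, I, Pow(234001, Rational(1, 2))), 1272076) = Add(1272076, Mul(2, I, Pow(234001, Rational(1, 2))))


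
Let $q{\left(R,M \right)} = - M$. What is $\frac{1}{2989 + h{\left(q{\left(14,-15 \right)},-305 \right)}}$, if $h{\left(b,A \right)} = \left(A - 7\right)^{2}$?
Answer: $\frac{1}{100333} \approx 9.9668 \cdot 10^{-6}$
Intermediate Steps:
$h{\left(b,A \right)} = \left(-7 + A\right)^{2}$
$\frac{1}{2989 + h{\left(q{\left(14,-15 \right)},-305 \right)}} = \frac{1}{2989 + \left(-7 - 305\right)^{2}} = \frac{1}{2989 + \left(-312\right)^{2}} = \frac{1}{2989 + 97344} = \frac{1}{100333}$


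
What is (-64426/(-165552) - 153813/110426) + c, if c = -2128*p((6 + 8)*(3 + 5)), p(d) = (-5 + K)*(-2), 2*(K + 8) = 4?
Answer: -213968280695083/4570311288 ≈ -46817.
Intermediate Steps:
K = -6 (K = -8 + (½)*4 = -8 + 2 = -6)
p(d) = 22 (p(d) = (-5 - 6)*(-2) = -11*(-2) = 22)
c = -46816 (c = -2128*22 = -46816)
(-64426/(-165552) - 153813/110426) + c = (-64426/(-165552) - 153813/110426) - 46816 = (-64426*(-1/165552) - 153813*1/110426) - 46816 = (32213/82776 - 153813/110426) - 46816 = -4587436075/4570311288 - 46816 = -213968280695083/4570311288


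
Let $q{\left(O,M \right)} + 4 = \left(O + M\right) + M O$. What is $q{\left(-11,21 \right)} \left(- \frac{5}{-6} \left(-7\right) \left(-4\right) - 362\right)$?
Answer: $76200$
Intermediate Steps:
$q{\left(O,M \right)} = -4 + M + O + M O$ ($q{\left(O,M \right)} = -4 + \left(\left(O + M\right) + M O\right) = -4 + \left(\left(M + O\right) + M O\right) = -4 + \left(M + O + M O\right) = -4 + M + O + M O$)
$q{\left(-11,21 \right)} \left(- \frac{5}{-6} \left(-7\right) \left(-4\right) - 362\right) = \left(-4 + 21 - 11 + 21 \left(-11\right)\right) \left(- \frac{5}{-6} \left(-7\right) \left(-4\right) - 362\right) = \left(-4 + 21 - 11 - 231\right) \left(\left(-5\right) \left(- \frac{1}{6}\right) \left(-7\right) \left(-4\right) - 362\right) = - 225 \left(\frac{5}{6} \left(-7\right) \left(-4\right) - 362\right) = - 225 \left(\left(- \frac{35}{6}\right) \left(-4\right) - 362\right) = - 225 \left(\frac{70}{3} - 362\right) = \left(-225\right) \left(- \frac{1016}{3}\right) = 76200$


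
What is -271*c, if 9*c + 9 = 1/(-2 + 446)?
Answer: 1082645/3996 ≈ 270.93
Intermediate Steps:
c = -3995/3996 (c = -1 + 1/(9*(-2 + 446)) = -1 + (1/9)/444 = -1 + (1/9)*(1/444) = -1 + 1/3996 = -3995/3996 ≈ -0.99975)
-271*c = -271*(-3995/3996) = 1082645/3996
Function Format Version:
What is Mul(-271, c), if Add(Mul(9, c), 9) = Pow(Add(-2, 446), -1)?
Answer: Rational(1082645, 3996) ≈ 270.93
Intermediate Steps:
c = Rational(-3995, 3996) (c = Add(-1, Mul(Rational(1, 9), Pow(Add(-2, 446), -1))) = Add(-1, Mul(Rational(1, 9), Pow(444, -1))) = Add(-1, Mul(Rational(1, 9), Rational(1, 444))) = Add(-1, Rational(1, 3996)) = Rational(-3995, 3996) ≈ -0.99975)
Mul(-271, c) = Mul(-271, Rational(-3995, 3996)) = Rational(1082645, 3996)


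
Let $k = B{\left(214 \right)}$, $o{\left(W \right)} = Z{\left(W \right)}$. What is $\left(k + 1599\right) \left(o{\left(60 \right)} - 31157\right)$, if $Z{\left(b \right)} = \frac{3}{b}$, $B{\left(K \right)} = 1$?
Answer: $-49851120$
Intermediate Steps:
$o{\left(W \right)} = \frac{3}{W}$
$k = 1$
$\left(k + 1599\right) \left(o{\left(60 \right)} - 31157\right) = \left(1 + 1599\right) \left(\frac{3}{60} - 31157\right) = 1600 \left(3 \cdot \frac{1}{60} - 31157\right) = 1600 \left(\frac{1}{20} - 31157\right) = 1600 \left(- \frac{623139}{20}\right) = -49851120$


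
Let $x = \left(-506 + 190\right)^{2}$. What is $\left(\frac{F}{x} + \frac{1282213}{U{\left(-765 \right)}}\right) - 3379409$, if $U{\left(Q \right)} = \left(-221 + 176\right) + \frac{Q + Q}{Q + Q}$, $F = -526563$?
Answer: $- \frac{3744011873669}{1098416} \approx -3.4086 \cdot 10^{6}$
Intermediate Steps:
$x = 99856$ ($x = \left(-316\right)^{2} = 99856$)
$U{\left(Q \right)} = -44$ ($U{\left(Q \right)} = -45 + \frac{2 Q}{2 Q} = -45 + 2 Q \frac{1}{2 Q} = -45 + 1 = -44$)
$\left(\frac{F}{x} + \frac{1282213}{U{\left(-765 \right)}}\right) - 3379409 = \left(- \frac{526563}{99856} + \frac{1282213}{-44}\right) - 3379409 = \left(\left(-526563\right) \frac{1}{99856} + 1282213 \left(- \frac{1}{44}\right)\right) - 3379409 = \left(- \frac{526563}{99856} - \frac{1282213}{44}\right) - 3379409 = - \frac{32014957525}{1098416} - 3379409 = - \frac{3744011873669}{1098416}$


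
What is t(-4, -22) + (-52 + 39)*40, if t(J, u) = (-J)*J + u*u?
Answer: -52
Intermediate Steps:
t(J, u) = u**2 - J**2 (t(J, u) = -J**2 + u**2 = u**2 - J**2)
t(-4, -22) + (-52 + 39)*40 = ((-22)**2 - 1*(-4)**2) + (-52 + 39)*40 = (484 - 1*16) - 13*40 = (484 - 16) - 520 = 468 - 520 = -52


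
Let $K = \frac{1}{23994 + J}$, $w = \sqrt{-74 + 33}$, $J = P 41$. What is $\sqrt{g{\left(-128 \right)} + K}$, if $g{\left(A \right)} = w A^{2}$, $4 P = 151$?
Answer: $\frac{2 \sqrt{102167 + 42754440761344 i \sqrt{41}}}{102167} \approx 229.03 + 229.03 i$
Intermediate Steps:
$P = \frac{151}{4}$ ($P = \frac{1}{4} \cdot 151 = \frac{151}{4} \approx 37.75$)
$J = \frac{6191}{4}$ ($J = \frac{151}{4} \cdot 41 = \frac{6191}{4} \approx 1547.8$)
$w = i \sqrt{41}$ ($w = \sqrt{-41} = i \sqrt{41} \approx 6.4031 i$)
$g{\left(A \right)} = i \sqrt{41} A^{2}$
$K = \frac{4}{102167}$ ($K = \frac{1}{23994 + \frac{6191}{4}} = \frac{1}{\frac{102167}{4}} = \frac{4}{102167} \approx 3.9152 \cdot 10^{-5}$)
$\sqrt{g{\left(-128 \right)} + K} = \sqrt{i \sqrt{41} \left(-128\right)^{2} + \frac{4}{102167}} = \sqrt{i \sqrt{41} \cdot 16384 + \frac{4}{102167}} = \sqrt{16384 i \sqrt{41} + \frac{4}{102167}} = \sqrt{\frac{4}{102167} + 16384 i \sqrt{41}}$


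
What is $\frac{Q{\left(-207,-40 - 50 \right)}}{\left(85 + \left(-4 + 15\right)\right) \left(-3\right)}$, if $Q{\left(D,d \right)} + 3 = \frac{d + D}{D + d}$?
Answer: $\frac{1}{144} \approx 0.0069444$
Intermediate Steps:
$Q{\left(D,d \right)} = -2$ ($Q{\left(D,d \right)} = -3 + \frac{d + D}{D + d} = -3 + \frac{D + d}{D + d} = -3 + 1 = -2$)
$\frac{Q{\left(-207,-40 - 50 \right)}}{\left(85 + \left(-4 + 15\right)\right) \left(-3\right)} = - \frac{2}{\left(85 + \left(-4 + 15\right)\right) \left(-3\right)} = - \frac{2}{\left(85 + 11\right) \left(-3\right)} = - \frac{2}{96 \left(-3\right)} = - \frac{2}{-288} = \left(-2\right) \left(- \frac{1}{288}\right) = \frac{1}{144}$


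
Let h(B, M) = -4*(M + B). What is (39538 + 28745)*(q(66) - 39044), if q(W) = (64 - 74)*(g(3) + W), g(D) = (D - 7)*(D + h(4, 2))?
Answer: -2768465952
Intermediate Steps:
h(B, M) = -4*B - 4*M (h(B, M) = -4*(B + M) = -4*B - 4*M)
g(D) = (-24 + D)*(-7 + D) (g(D) = (D - 7)*(D + (-4*4 - 4*2)) = (-7 + D)*(D + (-16 - 8)) = (-7 + D)*(D - 24) = (-7 + D)*(-24 + D) = (-24 + D)*(-7 + D))
q(W) = -840 - 10*W (q(W) = (64 - 74)*((168 + 3**2 - 31*3) + W) = -10*((168 + 9 - 93) + W) = -10*(84 + W) = -840 - 10*W)
(39538 + 28745)*(q(66) - 39044) = (39538 + 28745)*((-840 - 10*66) - 39044) = 68283*((-840 - 660) - 39044) = 68283*(-1500 - 39044) = 68283*(-40544) = -2768465952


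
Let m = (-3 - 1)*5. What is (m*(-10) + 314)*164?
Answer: 84296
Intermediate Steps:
m = -20 (m = -4*5 = -20)
(m*(-10) + 314)*164 = (-20*(-10) + 314)*164 = (200 + 314)*164 = 514*164 = 84296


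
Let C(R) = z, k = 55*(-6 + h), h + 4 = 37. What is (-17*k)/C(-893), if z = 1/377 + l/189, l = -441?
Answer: 28552095/2636 ≈ 10832.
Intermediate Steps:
h = 33 (h = -4 + 37 = 33)
k = 1485 (k = 55*(-6 + 33) = 55*27 = 1485)
z = -2636/1131 (z = 1/377 - 441/189 = 1*(1/377) - 441*1/189 = 1/377 - 7/3 = -2636/1131 ≈ -2.3307)
C(R) = -2636/1131
(-17*k)/C(-893) = (-17*1485)/(-2636/1131) = -25245*(-1131/2636) = 28552095/2636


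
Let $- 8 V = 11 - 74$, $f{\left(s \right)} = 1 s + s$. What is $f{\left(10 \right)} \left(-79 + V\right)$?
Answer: $- \frac{2845}{2} \approx -1422.5$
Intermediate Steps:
$f{\left(s \right)} = 2 s$ ($f{\left(s \right)} = s + s = 2 s$)
$V = \frac{63}{8}$ ($V = - \frac{11 - 74}{8} = \left(- \frac{1}{8}\right) \left(-63\right) = \frac{63}{8} \approx 7.875$)
$f{\left(10 \right)} \left(-79 + V\right) = 2 \cdot 10 \left(-79 + \frac{63}{8}\right) = 20 \left(- \frac{569}{8}\right) = - \frac{2845}{2}$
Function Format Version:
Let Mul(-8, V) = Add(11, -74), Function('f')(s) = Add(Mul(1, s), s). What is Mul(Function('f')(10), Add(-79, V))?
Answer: Rational(-2845, 2) ≈ -1422.5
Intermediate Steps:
Function('f')(s) = Mul(2, s) (Function('f')(s) = Add(s, s) = Mul(2, s))
V = Rational(63, 8) (V = Mul(Rational(-1, 8), Add(11, -74)) = Mul(Rational(-1, 8), -63) = Rational(63, 8) ≈ 7.8750)
Mul(Function('f')(10), Add(-79, V)) = Mul(Mul(2, 10), Add(-79, Rational(63, 8))) = Mul(20, Rational(-569, 8)) = Rational(-2845, 2)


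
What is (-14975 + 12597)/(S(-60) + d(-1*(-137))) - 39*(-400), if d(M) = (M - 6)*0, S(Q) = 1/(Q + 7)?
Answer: 141634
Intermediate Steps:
S(Q) = 1/(7 + Q)
d(M) = 0 (d(M) = (-6 + M)*0 = 0)
(-14975 + 12597)/(S(-60) + d(-1*(-137))) - 39*(-400) = (-14975 + 12597)/(1/(7 - 60) + 0) - 39*(-400) = -2378/(1/(-53) + 0) - 1*(-15600) = -2378/(-1/53 + 0) + 15600 = -2378/(-1/53) + 15600 = -2378*(-53) + 15600 = 126034 + 15600 = 141634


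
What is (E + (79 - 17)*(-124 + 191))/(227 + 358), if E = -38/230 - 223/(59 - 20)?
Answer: 18604304/2623725 ≈ 7.0908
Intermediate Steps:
E = -26386/4485 (E = -38*1/230 - 223/39 = -19/115 - 223*1/39 = -19/115 - 223/39 = -26386/4485 ≈ -5.8832)
(E + (79 - 17)*(-124 + 191))/(227 + 358) = (-26386/4485 + (79 - 17)*(-124 + 191))/(227 + 358) = (-26386/4485 + 62*67)/585 = (-26386/4485 + 4154)*(1/585) = (18604304/4485)*(1/585) = 18604304/2623725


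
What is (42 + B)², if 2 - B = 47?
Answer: 9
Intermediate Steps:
B = -45 (B = 2 - 1*47 = 2 - 47 = -45)
(42 + B)² = (42 - 45)² = (-3)² = 9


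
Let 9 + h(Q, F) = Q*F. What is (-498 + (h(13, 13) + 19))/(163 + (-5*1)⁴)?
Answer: -319/788 ≈ -0.40482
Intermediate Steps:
h(Q, F) = -9 + F*Q (h(Q, F) = -9 + Q*F = -9 + F*Q)
(-498 + (h(13, 13) + 19))/(163 + (-5*1)⁴) = (-498 + ((-9 + 13*13) + 19))/(163 + (-5*1)⁴) = (-498 + ((-9 + 169) + 19))/(163 + (-5)⁴) = (-498 + (160 + 19))/(163 + 625) = (-498 + 179)/788 = -319*1/788 = -319/788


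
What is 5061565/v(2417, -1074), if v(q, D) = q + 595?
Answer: 5061565/3012 ≈ 1680.5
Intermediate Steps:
v(q, D) = 595 + q
5061565/v(2417, -1074) = 5061565/(595 + 2417) = 5061565/3012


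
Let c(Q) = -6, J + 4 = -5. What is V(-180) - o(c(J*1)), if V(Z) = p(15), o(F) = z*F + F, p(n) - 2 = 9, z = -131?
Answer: -769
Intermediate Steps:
J = -9 (J = -4 - 5 = -9)
p(n) = 11 (p(n) = 2 + 9 = 11)
o(F) = -130*F (o(F) = -131*F + F = -130*F)
V(Z) = 11
V(-180) - o(c(J*1)) = 11 - (-130)*(-6) = 11 - 1*780 = 11 - 780 = -769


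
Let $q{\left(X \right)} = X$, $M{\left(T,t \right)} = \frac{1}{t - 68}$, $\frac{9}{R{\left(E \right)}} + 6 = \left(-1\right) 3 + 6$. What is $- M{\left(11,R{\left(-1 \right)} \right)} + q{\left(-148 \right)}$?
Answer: $- \frac{10507}{71} \approx -147.99$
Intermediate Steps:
$R{\left(E \right)} = -3$ ($R{\left(E \right)} = \frac{9}{-6 + \left(\left(-1\right) 3 + 6\right)} = \frac{9}{-6 + \left(-3 + 6\right)} = \frac{9}{-6 + 3} = \frac{9}{-3} = 9 \left(- \frac{1}{3}\right) = -3$)
$M{\left(T,t \right)} = \frac{1}{-68 + t}$
$- M{\left(11,R{\left(-1 \right)} \right)} + q{\left(-148 \right)} = - \frac{1}{-68 - 3} - 148 = - \frac{1}{-71} - 148 = \left(-1\right) \left(- \frac{1}{71}\right) - 148 = \frac{1}{71} - 148 = - \frac{10507}{71}$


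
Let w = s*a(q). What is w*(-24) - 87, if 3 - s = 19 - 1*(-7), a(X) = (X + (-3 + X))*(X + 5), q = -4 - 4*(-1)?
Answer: -8367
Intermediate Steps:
q = 0 (q = -4 + 4 = 0)
a(X) = (-3 + 2*X)*(5 + X)
s = -23 (s = 3 - (19 - 1*(-7)) = 3 - (19 + 7) = 3 - 1*26 = 3 - 26 = -23)
w = 345 (w = -23*(-15 + 2*0² + 7*0) = -23*(-15 + 2*0 + 0) = -23*(-15 + 0 + 0) = -23*(-15) = 345)
w*(-24) - 87 = 345*(-24) - 87 = -8280 - 87 = -8367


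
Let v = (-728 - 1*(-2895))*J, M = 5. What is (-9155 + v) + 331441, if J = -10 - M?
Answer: 289781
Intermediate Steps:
J = -15 (J = -10 - 1*5 = -10 - 5 = -15)
v = -32505 (v = (-728 - 1*(-2895))*(-15) = (-728 + 2895)*(-15) = 2167*(-15) = -32505)
(-9155 + v) + 331441 = (-9155 - 32505) + 331441 = -41660 + 331441 = 289781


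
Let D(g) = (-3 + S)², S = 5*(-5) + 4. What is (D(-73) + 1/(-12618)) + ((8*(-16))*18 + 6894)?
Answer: 65184587/12618 ≈ 5166.0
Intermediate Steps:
S = -21 (S = -25 + 4 = -21)
D(g) = 576 (D(g) = (-3 - 21)² = (-24)² = 576)
(D(-73) + 1/(-12618)) + ((8*(-16))*18 + 6894) = (576 + 1/(-12618)) + ((8*(-16))*18 + 6894) = (576 - 1/12618) + (-128*18 + 6894) = 7267967/12618 + (-2304 + 6894) = 7267967/12618 + 4590 = 65184587/12618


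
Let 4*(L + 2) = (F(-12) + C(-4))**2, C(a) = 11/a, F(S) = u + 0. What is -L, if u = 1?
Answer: 79/64 ≈ 1.2344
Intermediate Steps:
F(S) = 1 (F(S) = 1 + 0 = 1)
L = -79/64 (L = -2 + (1 + 11/(-4))**2/4 = -2 + (1 + 11*(-1/4))**2/4 = -2 + (1 - 11/4)**2/4 = -2 + (-7/4)**2/4 = -2 + (1/4)*(49/16) = -2 + 49/64 = -79/64 ≈ -1.2344)
-L = -1*(-79/64) = 79/64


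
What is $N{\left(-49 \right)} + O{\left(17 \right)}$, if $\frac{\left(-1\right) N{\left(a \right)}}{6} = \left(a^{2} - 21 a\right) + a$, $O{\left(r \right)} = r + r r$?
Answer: $-19980$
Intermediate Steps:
$O{\left(r \right)} = r + r^{2}$
$N{\left(a \right)} = - 6 a^{2} + 120 a$ ($N{\left(a \right)} = - 6 \left(\left(a^{2} - 21 a\right) + a\right) = - 6 \left(a^{2} - 20 a\right) = - 6 a^{2} + 120 a$)
$N{\left(-49 \right)} + O{\left(17 \right)} = 6 \left(-49\right) \left(20 - -49\right) + 17 \left(1 + 17\right) = 6 \left(-49\right) \left(20 + 49\right) + 17 \cdot 18 = 6 \left(-49\right) 69 + 306 = -20286 + 306 = -19980$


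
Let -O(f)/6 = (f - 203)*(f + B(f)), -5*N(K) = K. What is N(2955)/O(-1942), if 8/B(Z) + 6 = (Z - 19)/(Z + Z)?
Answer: 4204571/177945673620 ≈ 2.3628e-5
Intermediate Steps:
N(K) = -K/5
B(Z) = 8/(-6 + (-19 + Z)/(2*Z)) (B(Z) = 8/(-6 + (Z - 19)/(Z + Z)) = 8/(-6 + (-19 + Z)/((2*Z))) = 8/(-6 + (-19 + Z)*(1/(2*Z))) = 8/(-6 + (-19 + Z)/(2*Z)))
O(f) = -6*(-203 + f)*(f - 16*f/(19 + 11*f)) (O(f) = -6*(f - 203)*(f - 16*f/(19 + 11*f)) = -6*(-203 + f)*(f - 16*f/(19 + 11*f)))
N(2955)/O(-1942) = (-⅕*2955)/((6*(-1942)*(609 - 11*(-1942)² + 2230*(-1942))/(19 + 11*(-1942)))) = -591*(-(19 - 21362)/(11652*(609 - 11*3771364 - 4330660))) = -591*21343/(11652*(609 - 41485004 - 4330660)) = -591/(6*(-1942)*(-1/21343)*(-45815055)) = -591/(-533837020860/21343) = -591*(-21343/533837020860) = 4204571/177945673620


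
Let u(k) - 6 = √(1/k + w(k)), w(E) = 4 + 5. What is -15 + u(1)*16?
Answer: 81 + 16*√10 ≈ 131.60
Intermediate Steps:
w(E) = 9
u(k) = 6 + √(9 + 1/k) (u(k) = 6 + √(1/k + 9) = 6 + √(9 + 1/k))
-15 + u(1)*16 = -15 + (6 + √(9 + 1/1))*16 = -15 + (6 + √(9 + 1))*16 = -15 + (6 + √10)*16 = -15 + (96 + 16*√10) = 81 + 16*√10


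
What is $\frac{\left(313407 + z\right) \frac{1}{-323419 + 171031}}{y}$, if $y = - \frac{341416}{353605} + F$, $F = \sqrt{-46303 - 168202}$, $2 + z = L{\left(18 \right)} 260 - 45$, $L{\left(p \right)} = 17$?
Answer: $\frac{9591109219802600}{1021802309303690463057} + \frac{9933524426706125 i \sqrt{214505}}{1021802309303690463057} \approx 9.3865 \cdot 10^{-6} + 0.0045025 i$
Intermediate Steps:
$z = 4373$ ($z = -2 + \left(17 \cdot 260 - 45\right) = -2 + \left(4420 - 45\right) = -2 + 4375 = 4373$)
$F = i \sqrt{214505}$ ($F = \sqrt{-214505} = i \sqrt{214505} \approx 463.15 i$)
$y = - \frac{341416}{353605} + i \sqrt{214505} \approx -0.96553 + 463.15 i$
$\frac{\left(313407 + z\right) \frac{1}{-323419 + 171031}}{y} = \frac{\left(313407 + 4373\right) \frac{1}{-323419 + 171031}}{- \frac{341416}{353605} + i \sqrt{214505}} = \frac{317780 \frac{1}{-152388}}{- \frac{341416}{353605} + i \sqrt{214505}} = \frac{317780 \left(- \frac{1}{152388}\right)}{- \frac{341416}{353605} + i \sqrt{214505}} = - \frac{79445}{38097 \left(- \frac{341416}{353605} + i \sqrt{214505}\right)}$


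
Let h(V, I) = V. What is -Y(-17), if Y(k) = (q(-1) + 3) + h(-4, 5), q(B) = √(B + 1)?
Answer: 1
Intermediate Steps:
q(B) = √(1 + B)
Y(k) = -1 (Y(k) = (√(1 - 1) + 3) - 4 = (√0 + 3) - 4 = (0 + 3) - 4 = 3 - 4 = -1)
-Y(-17) = -1*(-1) = 1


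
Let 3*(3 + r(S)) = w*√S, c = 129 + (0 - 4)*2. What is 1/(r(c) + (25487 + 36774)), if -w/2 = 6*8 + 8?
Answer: 3/185542 ≈ 1.6169e-5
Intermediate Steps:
c = 121 (c = 129 - 4*2 = 129 - 8 = 121)
w = -112 (w = -2*(6*8 + 8) = -2*(48 + 8) = -2*56 = -112)
r(S) = -3 - 112*√S/3 (r(S) = -3 + (-112*√S)/3 = -3 - 112*√S/3)
1/(r(c) + (25487 + 36774)) = 1/((-3 - 112*√121/3) + (25487 + 36774)) = 1/((-3 - 112/3*11) + 62261) = 1/((-3 - 1232/3) + 62261) = 1/(-1241/3 + 62261) = 1/(185542/3) = 3/185542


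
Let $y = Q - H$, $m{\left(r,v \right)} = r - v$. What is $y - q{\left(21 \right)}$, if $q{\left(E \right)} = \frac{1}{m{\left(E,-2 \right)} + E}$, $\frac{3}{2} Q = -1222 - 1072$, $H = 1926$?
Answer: $- \frac{456107}{132} \approx -3455.4$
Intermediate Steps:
$Q = - \frac{4588}{3}$ ($Q = \frac{2 \left(-1222 - 1072\right)}{3} = \frac{2}{3} \left(-2294\right) = - \frac{4588}{3} \approx -1529.3$)
$q{\left(E \right)} = \frac{1}{2 + 2 E}$ ($q{\left(E \right)} = \frac{1}{\left(E - -2\right) + E} = \frac{1}{\left(E + 2\right) + E} = \frac{1}{\left(2 + E\right) + E} = \frac{1}{2 + 2 E}$)
$y = - \frac{10366}{3}$ ($y = - \frac{4588}{3} - 1926 = - \frac{10366}{3} \approx -3455.3$)
$y - q{\left(21 \right)} = - \frac{10366}{3} - \frac{1}{2 \left(1 + 21\right)} = - \frac{10366}{3} - \frac{1}{2 \cdot 22} = - \frac{10366}{3} - \frac{1}{2} \cdot \frac{1}{22} = - \frac{10366}{3} - \frac{1}{44} = - \frac{456107}{132}$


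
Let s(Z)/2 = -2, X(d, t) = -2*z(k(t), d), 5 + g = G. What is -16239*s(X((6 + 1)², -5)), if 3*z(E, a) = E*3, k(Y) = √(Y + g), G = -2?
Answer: 64956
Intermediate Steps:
g = -7 (g = -5 - 2 = -7)
k(Y) = √(-7 + Y) (k(Y) = √(Y - 7) = √(-7 + Y))
z(E, a) = E (z(E, a) = (E*3)/3 = (3*E)/3 = E)
X(d, t) = -2*√(-7 + t)
s(Z) = -4 (s(Z) = 2*(-2) = -4)
-16239*s(X((6 + 1)², -5)) = -16239*(-4) = 64956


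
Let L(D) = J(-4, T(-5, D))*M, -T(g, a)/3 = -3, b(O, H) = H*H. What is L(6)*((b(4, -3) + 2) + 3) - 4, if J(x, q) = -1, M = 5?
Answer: -74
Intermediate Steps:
b(O, H) = H²
T(g, a) = 9 (T(g, a) = -3*(-3) = 9)
L(D) = -5 (L(D) = -1*5 = -5)
L(6)*((b(4, -3) + 2) + 3) - 4 = -5*(((-3)² + 2) + 3) - 4 = -5*((9 + 2) + 3) - 4 = -5*(11 + 3) - 4 = -5*14 - 4 = -70 - 4 = -74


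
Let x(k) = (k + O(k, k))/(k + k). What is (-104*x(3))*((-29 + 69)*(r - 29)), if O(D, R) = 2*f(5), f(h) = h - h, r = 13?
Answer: 33280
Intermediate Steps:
f(h) = 0
O(D, R) = 0 (O(D, R) = 2*0 = 0)
x(k) = ½ (x(k) = (k + 0)/(k + k) = k/((2*k)) = k*(1/(2*k)) = ½)
(-104*x(3))*((-29 + 69)*(r - 29)) = (-104*½)*((-29 + 69)*(13 - 29)) = -2080*(-16) = -52*(-640) = 33280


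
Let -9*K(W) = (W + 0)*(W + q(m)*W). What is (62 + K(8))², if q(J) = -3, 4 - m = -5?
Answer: 470596/81 ≈ 5809.8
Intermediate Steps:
m = 9 (m = 4 - 1*(-5) = 4 + 5 = 9)
K(W) = 2*W²/9 (K(W) = -(W + 0)*(W - 3*W)/9 = -W*(-2*W)/9 = -(-2)*W²/9 = 2*W²/9)
(62 + K(8))² = (62 + (2/9)*8²)² = (62 + (2/9)*64)² = (62 + 128/9)² = (686/9)² = 470596/81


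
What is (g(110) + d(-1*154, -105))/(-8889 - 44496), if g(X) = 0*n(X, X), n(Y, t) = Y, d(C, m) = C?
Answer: 154/53385 ≈ 0.0028847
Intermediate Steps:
g(X) = 0 (g(X) = 0*X = 0)
(g(110) + d(-1*154, -105))/(-8889 - 44496) = (0 - 1*154)/(-8889 - 44496) = (0 - 154)/(-53385) = -154*(-1/53385) = 154/53385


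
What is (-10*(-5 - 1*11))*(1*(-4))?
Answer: -640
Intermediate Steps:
(-10*(-5 - 1*11))*(1*(-4)) = -10*(-5 - 11)*(-4) = -10*(-16)*(-4) = 160*(-4) = -640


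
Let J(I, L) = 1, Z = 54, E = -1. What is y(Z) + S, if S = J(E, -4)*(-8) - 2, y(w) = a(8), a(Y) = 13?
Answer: 3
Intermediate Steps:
y(w) = 13
S = -10 (S = 1*(-8) - 2 = -8 - 2 = -10)
y(Z) + S = 13 - 10 = 3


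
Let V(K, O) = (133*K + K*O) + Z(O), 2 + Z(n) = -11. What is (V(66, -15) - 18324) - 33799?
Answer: -44348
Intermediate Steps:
Z(n) = -13 (Z(n) = -2 - 11 = -13)
V(K, O) = -13 + 133*K + K*O (V(K, O) = (133*K + K*O) - 13 = -13 + 133*K + K*O)
(V(66, -15) - 18324) - 33799 = ((-13 + 133*66 + 66*(-15)) - 18324) - 33799 = ((-13 + 8778 - 990) - 18324) - 33799 = (7775 - 18324) - 33799 = -10549 - 33799 = -44348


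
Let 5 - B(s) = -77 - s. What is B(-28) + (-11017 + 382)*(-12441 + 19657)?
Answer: -76742106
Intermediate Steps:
B(s) = 82 + s (B(s) = 5 - (-77 - s) = 5 + (77 + s) = 82 + s)
B(-28) + (-11017 + 382)*(-12441 + 19657) = (82 - 28) + (-11017 + 382)*(-12441 + 19657) = 54 - 10635*7216 = 54 - 76742160 = -76742106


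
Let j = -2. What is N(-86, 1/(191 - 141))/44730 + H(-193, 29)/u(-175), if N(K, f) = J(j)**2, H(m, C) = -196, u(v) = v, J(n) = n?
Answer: 125254/111825 ≈ 1.1201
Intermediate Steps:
N(K, f) = 4 (N(K, f) = (-2)**2 = 4)
N(-86, 1/(191 - 141))/44730 + H(-193, 29)/u(-175) = 4/44730 - 196/(-175) = 4*(1/44730) - 196*(-1/175) = 2/22365 + 28/25 = 125254/111825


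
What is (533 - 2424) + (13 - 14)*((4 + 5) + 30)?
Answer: -1930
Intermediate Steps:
(533 - 2424) + (13 - 14)*((4 + 5) + 30) = -1891 - (9 + 30) = -1891 - 1*39 = -1891 - 39 = -1930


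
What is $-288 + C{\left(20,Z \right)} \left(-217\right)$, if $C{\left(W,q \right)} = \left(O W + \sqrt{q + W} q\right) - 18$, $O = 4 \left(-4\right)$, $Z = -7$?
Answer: $73058 + 1519 \sqrt{13} \approx 78535.0$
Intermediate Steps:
$O = -16$
$C{\left(W,q \right)} = -18 - 16 W + q \sqrt{W + q}$ ($C{\left(W,q \right)} = \left(- 16 W + \sqrt{q + W} q\right) - 18 = \left(- 16 W + \sqrt{W + q} q\right) - 18 = \left(- 16 W + q \sqrt{W + q}\right) - 18 = -18 - 16 W + q \sqrt{W + q}$)
$-288 + C{\left(20,Z \right)} \left(-217\right) = -288 + \left(-18 - 320 - 7 \sqrt{20 - 7}\right) \left(-217\right) = -288 + \left(-18 - 320 - 7 \sqrt{13}\right) \left(-217\right) = -288 + \left(-338 - 7 \sqrt{13}\right) \left(-217\right) = -288 + \left(73346 + 1519 \sqrt{13}\right) = 73058 + 1519 \sqrt{13}$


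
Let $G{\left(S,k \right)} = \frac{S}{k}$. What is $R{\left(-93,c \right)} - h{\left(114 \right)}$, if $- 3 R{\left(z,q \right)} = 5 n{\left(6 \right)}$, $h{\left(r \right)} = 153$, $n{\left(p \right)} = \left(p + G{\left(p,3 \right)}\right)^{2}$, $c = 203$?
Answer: $- \frac{779}{3} \approx -259.67$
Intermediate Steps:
$n{\left(p \right)} = \frac{16 p^{2}}{9}$ ($n{\left(p \right)} = \left(p + \frac{p}{3}\right)^{2} = \left(\frac{4 p}{3}\right)^{2} = \frac{16 p^{2}}{9}$)
$R{\left(z,q \right)} = - \frac{320}{3}$ ($R{\left(z,q \right)} = - \frac{5 \frac{16 \cdot 6^{2}}{9}}{3} = - \frac{5 \cdot \frac{16}{9} \cdot 36}{3} = - \frac{5 \cdot 64}{3} = \left(- \frac{1}{3}\right) 320 = - \frac{320}{3}$)
$R{\left(-93,c \right)} - h{\left(114 \right)} = - \frac{320}{3} - 153 = - \frac{779}{3}$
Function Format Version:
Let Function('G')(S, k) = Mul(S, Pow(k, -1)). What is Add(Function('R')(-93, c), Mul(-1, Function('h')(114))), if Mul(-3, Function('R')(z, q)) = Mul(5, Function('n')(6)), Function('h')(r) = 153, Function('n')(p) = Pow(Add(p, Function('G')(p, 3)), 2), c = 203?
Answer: Rational(-779, 3) ≈ -259.67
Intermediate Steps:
Function('n')(p) = Mul(Rational(16, 9), Pow(p, 2)) (Function('n')(p) = Pow(Add(p, Mul(p, Pow(3, -1))), 2) = Pow(Add(p, Mul(p, Rational(1, 3))), 2) = Pow(Add(p, Mul(Rational(1, 3), p)), 2) = Pow(Mul(Rational(4, 3), p), 2) = Mul(Rational(16, 9), Pow(p, 2)))
Function('R')(z, q) = Rational(-320, 3) (Function('R')(z, q) = Mul(Rational(-1, 3), Mul(5, Mul(Rational(16, 9), Pow(6, 2)))) = Mul(Rational(-1, 3), Mul(5, Mul(Rational(16, 9), 36))) = Mul(Rational(-1, 3), Mul(5, 64)) = Mul(Rational(-1, 3), 320) = Rational(-320, 3))
Add(Function('R')(-93, c), Mul(-1, Function('h')(114))) = Add(Rational(-320, 3), Mul(-1, 153)) = Add(Rational(-320, 3), -153) = Rational(-779, 3)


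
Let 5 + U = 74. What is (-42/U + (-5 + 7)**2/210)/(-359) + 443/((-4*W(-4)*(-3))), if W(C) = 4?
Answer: 42682523/4623920 ≈ 9.2308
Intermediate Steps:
U = 69 (U = -5 + 74 = 69)
(-42/U + (-5 + 7)**2/210)/(-359) + 443/((-4*W(-4)*(-3))) = (-42/69 + (-5 + 7)**2/210)/(-359) + 443/((-4*4*(-3))) = (-42*1/69 + 2**2*(1/210))*(-1/359) + 443/((-16*(-3))) = (-14/23 + 4*(1/210))*(-1/359) + 443/48 = (-14/23 + 2/105)*(-1/359) + 443*(1/48) = -1424/2415*(-1/359) + 443/48 = 1424/866985 + 443/48 = 42682523/4623920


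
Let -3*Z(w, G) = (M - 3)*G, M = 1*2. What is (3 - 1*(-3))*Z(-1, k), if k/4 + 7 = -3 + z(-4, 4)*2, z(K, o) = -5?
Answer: -160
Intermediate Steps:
M = 2
k = -80 (k = -28 + 4*(-3 - 5*2) = -28 + 4*(-3 - 10) = -28 + 4*(-13) = -28 - 52 = -80)
Z(w, G) = G/3 (Z(w, G) = -(2 - 3)*G/3 = -(-1)*G/3 = G/3)
(3 - 1*(-3))*Z(-1, k) = (3 - 1*(-3))*((1/3)*(-80)) = (3 + 3)*(-80/3) = 6*(-80/3) = -160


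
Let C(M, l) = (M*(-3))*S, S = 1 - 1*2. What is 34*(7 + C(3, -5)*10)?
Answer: 3298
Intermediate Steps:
S = -1 (S = 1 - 2 = -1)
C(M, l) = 3*M (C(M, l) = (M*(-3))*(-1) = -3*M*(-1) = 3*M)
34*(7 + C(3, -5)*10) = 34*(7 + (3*3)*10) = 34*(7 + 9*10) = 34*(7 + 90) = 34*97 = 3298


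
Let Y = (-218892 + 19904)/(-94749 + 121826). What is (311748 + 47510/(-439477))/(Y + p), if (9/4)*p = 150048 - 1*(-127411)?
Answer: 16693705025550099/6602974589737480 ≈ 2.5282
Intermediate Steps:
p = 1109836/9 (p = 4*(150048 - 1*(-127411))/9 = 4*(150048 + 127411)/9 = (4/9)*277459 = 1109836/9 ≈ 1.2332e+5)
Y = -198988/27077 ≈ -7.3490
(311748 + 47510/(-439477))/(Y + p) = (311748 + 47510/(-439477))/(-198988/27077 + 1109836/9) = (311748 + 47510*(-1/439477))/(30049238480/243693) = (311748 - 47510/439477)*(243693/30049238480) = (137006028286/439477)*(243693/30049238480) = 16693705025550099/6602974589737480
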